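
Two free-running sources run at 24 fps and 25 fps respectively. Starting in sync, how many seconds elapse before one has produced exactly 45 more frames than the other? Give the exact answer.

45 seconds

The gap grows by |25 − 24| = 1 frame per second.
Time for a 45-frame gap: 45 ÷ (1) = 45 s.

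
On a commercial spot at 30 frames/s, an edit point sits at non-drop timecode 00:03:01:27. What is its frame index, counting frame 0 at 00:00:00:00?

Total seconds to the label: (0 × 3600 + 3 × 60 + 1) = 181.
Frame index = 181 × 30 + 27 = 5457.

5457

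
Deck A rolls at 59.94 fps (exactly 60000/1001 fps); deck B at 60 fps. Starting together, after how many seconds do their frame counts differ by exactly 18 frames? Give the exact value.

300.3 seconds

The gap grows by |60 − 60000/1001| = 60/1001 frames per second.
Time for a 18-frame gap: 18 ÷ (60/1001) = 300.3 s.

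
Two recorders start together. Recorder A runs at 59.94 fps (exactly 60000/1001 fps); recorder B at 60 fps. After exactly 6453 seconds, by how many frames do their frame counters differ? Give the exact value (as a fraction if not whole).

387180/1001 frames

A emits 60000/1001 × 6453 = 387180000/1001 frames; B emits 60 × 6453 = 387180.
Difference = 387180/1001 frames (≈ 386.7932); B is ahead of A.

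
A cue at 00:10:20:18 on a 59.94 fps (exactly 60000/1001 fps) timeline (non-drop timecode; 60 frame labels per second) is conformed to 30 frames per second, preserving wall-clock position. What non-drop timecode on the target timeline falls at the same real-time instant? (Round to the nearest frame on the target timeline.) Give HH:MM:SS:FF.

Source frame index: (0×3600 + 10×60 + 20) × 60 + 18 = 37218.
Real time: 37218 / (60000/1001) = 6209203/10000 s.
Target frame: (6209203/10000) × (30) = 18627609/1000 ≈ 18627.609 → 18628.
At 30 labels/s: frame 18628 → 00:10:20:28.

00:10:20:28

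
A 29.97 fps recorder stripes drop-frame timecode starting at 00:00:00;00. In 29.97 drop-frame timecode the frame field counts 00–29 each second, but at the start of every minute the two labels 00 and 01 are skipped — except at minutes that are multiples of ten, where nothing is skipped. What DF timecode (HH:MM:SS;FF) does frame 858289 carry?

07:57:18;09

Each 10-minute DF block holds 10 × 60 × 30 − 9 × 2 = 17982 frames. 858289 ÷ 17982 → 47 full blocks, remainder 13135.
Within the partial block the first minute is 1800 frames and each further minute 1798, so 7 further minute boundaries passed. Total skipped labels = 18 × 47 + 2 × 7 = 860.
Non-drop label index = 858289 + 860 = 859149; at 30 labels/s that is 07:57:18:09, i.e. DF 07:57:18;09.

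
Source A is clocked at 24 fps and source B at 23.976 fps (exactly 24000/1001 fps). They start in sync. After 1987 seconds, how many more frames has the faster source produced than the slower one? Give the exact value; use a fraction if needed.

47688/1001 frames

A emits 24 × 1987 = 47688 frames; B emits 24000/1001 × 1987 = 47688000/1001.
Difference = 47688/1001 frames (≈ 47.6404); B is behind A.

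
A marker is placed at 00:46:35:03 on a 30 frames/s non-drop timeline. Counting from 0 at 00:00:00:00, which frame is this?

Total seconds to the label: (0 × 3600 + 46 × 60 + 35) = 2795.
Frame index = 2795 × 30 + 3 = 83853.

83853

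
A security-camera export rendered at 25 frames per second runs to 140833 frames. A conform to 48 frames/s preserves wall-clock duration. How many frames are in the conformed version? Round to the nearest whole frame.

270399 frames

Frames at target rate = 140833 × (48) / (25) = 6759984/25 ≈ 270399.360.
Nearest whole frame: 270399.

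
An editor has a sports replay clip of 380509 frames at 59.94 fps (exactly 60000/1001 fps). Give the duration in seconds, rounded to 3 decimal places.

6348.158 seconds

Running time = 380509 × 1001/60000 = 380889509/60000 s ≈ 6348.158 s.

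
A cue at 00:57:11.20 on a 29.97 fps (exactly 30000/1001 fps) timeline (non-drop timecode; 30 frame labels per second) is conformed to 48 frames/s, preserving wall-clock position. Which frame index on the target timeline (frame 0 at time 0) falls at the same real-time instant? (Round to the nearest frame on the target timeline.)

frame 164885

Source frame index: (0×3600 + 57×60 + 11) × 30 + 20 = 102950.
Real time: 102950 / (30000/1001) = 2061059/600 s.
Target frame: (2061059/600) × (48) = 4122118/25 ≈ 164884.720 → 164885.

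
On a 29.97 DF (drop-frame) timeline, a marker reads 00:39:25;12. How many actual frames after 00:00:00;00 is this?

70890

Complete 10-minute blocks: 3, each 17982 frames → 53946.
Remaining 9 whole minutes in the current block: 1800 + 8 × 1798 = 16184 frames.
Within the current minute: 25 × 30 + 12 − 2 = 760 (labels ;00/;01 skipped at this minute). Total = 53946 + 16184 + 760 = 70890.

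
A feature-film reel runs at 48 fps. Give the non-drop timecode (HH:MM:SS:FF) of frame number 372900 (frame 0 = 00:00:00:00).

02:09:28:36

372900 ÷ 48 = 7768 full seconds, remainder 36 frames.
7768 s = 2 h 9 min 28 s.
Timecode: 02:09:28:36.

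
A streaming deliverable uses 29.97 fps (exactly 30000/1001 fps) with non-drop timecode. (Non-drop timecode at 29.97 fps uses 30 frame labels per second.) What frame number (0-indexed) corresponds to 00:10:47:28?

frame 19438

Total seconds to the label: (0 × 3600 + 10 × 60 + 47) = 647.
Frame index = 647 × 30 + 28 = 19438.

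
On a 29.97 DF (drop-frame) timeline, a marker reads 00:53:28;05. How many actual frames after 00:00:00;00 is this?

96149

As if non-drop at 30 labels/s: (0 × 3600 + 53 × 60 + 28) × 30 + 5 = 96245.
Minute boundaries passed: 53; those not divisible by 10: 53 − 5 = 48; dropped labels = 2 × 48 = 96.
Actual frame index = 96245 − 96 = 96149.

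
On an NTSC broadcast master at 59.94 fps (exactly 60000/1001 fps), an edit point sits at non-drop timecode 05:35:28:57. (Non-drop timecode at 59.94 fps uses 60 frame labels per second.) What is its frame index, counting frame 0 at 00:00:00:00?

Total seconds to the label: (5 × 3600 + 35 × 60 + 28) = 20128.
Frame index = 20128 × 60 + 57 = 1207737.

1207737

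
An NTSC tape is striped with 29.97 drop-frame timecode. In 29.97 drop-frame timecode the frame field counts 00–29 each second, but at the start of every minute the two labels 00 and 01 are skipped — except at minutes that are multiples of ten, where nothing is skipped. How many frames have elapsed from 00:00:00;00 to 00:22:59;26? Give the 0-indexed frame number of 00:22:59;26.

41356

As if non-drop at 30 labels/s: (0 × 3600 + 22 × 60 + 59) × 30 + 26 = 41396.
Minute boundaries passed: 22; those not divisible by 10: 22 − 2 = 20; dropped labels = 2 × 20 = 40.
Actual frame index = 41396 − 40 = 41356.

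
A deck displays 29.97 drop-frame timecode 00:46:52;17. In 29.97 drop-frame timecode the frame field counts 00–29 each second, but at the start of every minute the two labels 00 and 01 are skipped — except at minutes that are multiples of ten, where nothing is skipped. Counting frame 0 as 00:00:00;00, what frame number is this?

84293

Complete 10-minute blocks: 4, each 17982 frames → 71928.
Remaining 6 whole minutes in the current block: 1800 + 5 × 1798 = 10790 frames.
Within the current minute: 52 × 30 + 17 − 2 = 1575 (labels ;00/;01 skipped at this minute). Total = 71928 + 10790 + 1575 = 84293.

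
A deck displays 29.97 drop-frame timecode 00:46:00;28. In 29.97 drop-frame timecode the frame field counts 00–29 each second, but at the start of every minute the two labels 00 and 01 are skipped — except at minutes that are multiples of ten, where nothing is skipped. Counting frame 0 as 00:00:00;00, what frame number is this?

As if non-drop at 30 labels/s: (0 × 3600 + 46 × 60 + 0) × 30 + 28 = 82828.
Minute boundaries passed: 46; those not divisible by 10: 46 − 4 = 42; dropped labels = 2 × 42 = 84.
Actual frame index = 82828 − 84 = 82744.

82744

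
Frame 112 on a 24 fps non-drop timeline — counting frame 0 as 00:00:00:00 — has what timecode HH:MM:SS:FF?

112 ÷ 24 = 4 full seconds, remainder 16 frames.
4 s = 0 h 0 min 4 s.
Timecode: 00:00:04:16.

00:00:04:16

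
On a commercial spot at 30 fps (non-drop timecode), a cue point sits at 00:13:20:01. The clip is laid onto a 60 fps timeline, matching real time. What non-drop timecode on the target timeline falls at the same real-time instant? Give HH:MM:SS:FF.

00:13:20:02

Source frame index: (0×3600 + 13×60 + 20) × 30 + 1 = 24001.
Real time: 24001 / (30) = 24001/30 s.
Target frame: (24001/30) × (60) = 48002.
At 60 labels/s: frame 48002 → 00:13:20:02.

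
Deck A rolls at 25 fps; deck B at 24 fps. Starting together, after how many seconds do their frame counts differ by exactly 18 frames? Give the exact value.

18 seconds

The gap grows by |24 − 25| = 1 frame per second.
Time for a 18-frame gap: 18 ÷ (1) = 18 s.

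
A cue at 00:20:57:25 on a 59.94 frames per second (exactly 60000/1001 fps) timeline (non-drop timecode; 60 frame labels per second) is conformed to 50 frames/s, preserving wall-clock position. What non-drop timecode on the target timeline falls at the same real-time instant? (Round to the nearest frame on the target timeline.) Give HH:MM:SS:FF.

00:20:58:34

Source frame index: (0×3600 + 20×60 + 57) × 60 + 25 = 75445.
Real time: 75445 / (60000/1001) = 15104089/12000 s.
Target frame: (15104089/12000) × (50) = 15104089/240 ≈ 62933.704 → 62934.
At 50 labels/s: frame 62934 → 00:20:58:34.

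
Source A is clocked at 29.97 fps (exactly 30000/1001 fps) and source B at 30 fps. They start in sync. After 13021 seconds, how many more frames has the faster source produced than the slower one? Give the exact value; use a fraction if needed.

A emits 30000/1001 × 13021 = 390630000/1001 frames; B emits 30 × 13021 = 390630.
Difference = 390630/1001 frames (≈ 390.2398); B is ahead of A.

390630/1001 frames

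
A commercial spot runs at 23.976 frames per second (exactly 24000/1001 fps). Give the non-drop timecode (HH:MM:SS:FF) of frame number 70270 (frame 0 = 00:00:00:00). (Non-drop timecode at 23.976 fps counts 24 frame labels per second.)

70270 ÷ 24 = 2927 full seconds, remainder 22 frames.
2927 s = 0 h 48 min 47 s.
Timecode: 00:48:47:22.

00:48:47:22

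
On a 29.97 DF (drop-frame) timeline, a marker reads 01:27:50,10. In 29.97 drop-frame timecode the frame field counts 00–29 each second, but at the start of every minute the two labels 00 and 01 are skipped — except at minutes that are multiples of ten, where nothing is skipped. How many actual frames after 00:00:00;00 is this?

157952

As if non-drop at 30 labels/s: (1 × 3600 + 27 × 60 + 50) × 30 + 10 = 158110.
Minute boundaries passed: 87; those not divisible by 10: 87 − 8 = 79; dropped labels = 2 × 79 = 158.
Actual frame index = 158110 − 158 = 157952.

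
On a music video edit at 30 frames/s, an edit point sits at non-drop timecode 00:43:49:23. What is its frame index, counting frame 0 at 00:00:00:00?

Total seconds to the label: (0 × 3600 + 43 × 60 + 49) = 2629.
Frame index = 2629 × 30 + 23 = 78893.

78893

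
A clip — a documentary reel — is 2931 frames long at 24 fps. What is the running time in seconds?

Running time = 2931 / (24) = 122.125 s.

122.125 seconds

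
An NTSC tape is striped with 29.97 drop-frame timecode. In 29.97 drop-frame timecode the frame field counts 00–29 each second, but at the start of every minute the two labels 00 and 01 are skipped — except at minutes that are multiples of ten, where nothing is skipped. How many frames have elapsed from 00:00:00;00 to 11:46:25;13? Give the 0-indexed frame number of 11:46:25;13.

Complete 10-minute blocks: 70, each 17982 frames → 1258740.
Remaining 6 whole minutes in the current block: 1800 + 5 × 1798 = 10790 frames.
Within the current minute: 25 × 30 + 13 − 2 = 761 (labels ;00/;01 skipped at this minute). Total = 1258740 + 10790 + 761 = 1270291.

1270291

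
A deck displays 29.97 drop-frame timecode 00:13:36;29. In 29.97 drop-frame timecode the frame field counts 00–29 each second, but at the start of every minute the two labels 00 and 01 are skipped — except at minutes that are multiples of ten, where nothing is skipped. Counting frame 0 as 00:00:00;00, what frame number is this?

24485

Complete 10-minute blocks: 1, each 17982 frames → 17982.
Remaining 3 whole minutes in the current block: 1800 + 2 × 1798 = 5396 frames.
Within the current minute: 36 × 30 + 29 − 2 = 1107 (labels ;00/;01 skipped at this minute). Total = 17982 + 5396 + 1107 = 24485.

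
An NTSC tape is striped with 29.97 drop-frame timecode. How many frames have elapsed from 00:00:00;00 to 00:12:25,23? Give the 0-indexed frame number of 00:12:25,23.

22351

Complete 10-minute blocks: 1, each 17982 frames → 17982.
Remaining 2 whole minutes in the current block: 1800 + 1 × 1798 = 3598 frames.
Within the current minute: 25 × 30 + 23 − 2 = 771 (labels ;00/;01 skipped at this minute). Total = 17982 + 3598 + 771 = 22351.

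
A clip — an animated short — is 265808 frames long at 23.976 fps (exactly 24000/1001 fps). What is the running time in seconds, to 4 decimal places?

11086.4087 seconds

Running time = 265808 × 1001/24000 = 16629613/1500 s ≈ 11086.4087 s.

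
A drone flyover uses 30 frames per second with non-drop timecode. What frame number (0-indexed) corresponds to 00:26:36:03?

frame 47883

Total seconds to the label: (0 × 3600 + 26 × 60 + 36) = 1596.
Frame index = 1596 × 30 + 3 = 47883.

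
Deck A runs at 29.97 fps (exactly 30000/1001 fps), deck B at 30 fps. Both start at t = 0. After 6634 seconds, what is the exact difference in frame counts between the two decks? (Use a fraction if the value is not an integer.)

A emits 30000/1001 × 6634 = 199020000/1001 frames; B emits 30 × 6634 = 199020.
Difference = 199020/1001 frames (≈ 198.8212); B is ahead of A.

199020/1001 frames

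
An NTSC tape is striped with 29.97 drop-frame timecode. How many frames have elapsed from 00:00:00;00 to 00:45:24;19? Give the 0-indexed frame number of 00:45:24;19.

As if non-drop at 30 labels/s: (0 × 3600 + 45 × 60 + 24) × 30 + 19 = 81739.
Minute boundaries passed: 45; those not divisible by 10: 45 − 4 = 41; dropped labels = 2 × 41 = 82.
Actual frame index = 81739 − 82 = 81657.

81657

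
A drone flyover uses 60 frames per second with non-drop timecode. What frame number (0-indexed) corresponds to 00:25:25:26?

Total seconds to the label: (0 × 3600 + 25 × 60 + 25) = 1525.
Frame index = 1525 × 60 + 26 = 91526.

frame 91526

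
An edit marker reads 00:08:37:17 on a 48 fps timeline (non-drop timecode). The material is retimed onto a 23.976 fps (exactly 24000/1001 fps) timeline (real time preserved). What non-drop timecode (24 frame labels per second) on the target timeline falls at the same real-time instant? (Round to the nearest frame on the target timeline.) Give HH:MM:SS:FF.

00:08:36:20

Source frame index: (0×3600 + 8×60 + 37) × 48 + 17 = 24833.
Real time: 24833 / (48) = 24833/48 s.
Target frame: (24833/48) × (24000/1001) = 12416500/1001 ≈ 12404.096 → 12404.
At 24 labels/s: frame 12404 → 00:08:36:20.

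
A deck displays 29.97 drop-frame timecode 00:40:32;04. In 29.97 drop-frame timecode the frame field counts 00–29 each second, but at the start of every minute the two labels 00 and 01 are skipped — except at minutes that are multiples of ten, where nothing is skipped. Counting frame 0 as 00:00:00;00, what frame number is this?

As if non-drop at 30 labels/s: (0 × 3600 + 40 × 60 + 32) × 30 + 4 = 72964.
Minute boundaries passed: 40; those not divisible by 10: 40 − 4 = 36; dropped labels = 2 × 36 = 72.
Actual frame index = 72964 − 72 = 72892.

72892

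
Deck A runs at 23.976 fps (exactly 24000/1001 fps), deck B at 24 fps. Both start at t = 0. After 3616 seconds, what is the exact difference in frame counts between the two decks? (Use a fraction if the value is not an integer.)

86784/1001 frames

A emits 24000/1001 × 3616 = 86784000/1001 frames; B emits 24 × 3616 = 86784.
Difference = 86784/1001 frames (≈ 86.6973); B is ahead of A.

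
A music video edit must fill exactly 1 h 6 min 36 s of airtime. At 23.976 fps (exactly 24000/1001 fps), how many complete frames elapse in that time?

1 h 6 min 36 s = 3996 s.
Frames = 3996 × 24000/1001 = 95904000/1001 ≈ 95808.1918.
Complete frames: 95808.

95808 frames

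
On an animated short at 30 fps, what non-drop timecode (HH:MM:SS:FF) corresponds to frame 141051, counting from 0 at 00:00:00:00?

141051 ÷ 30 = 4701 full seconds, remainder 21 frames.
4701 s = 1 h 18 min 21 s.
Timecode: 01:18:21:21.

01:18:21:21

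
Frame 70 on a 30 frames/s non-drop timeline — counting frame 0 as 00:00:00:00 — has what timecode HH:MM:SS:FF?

00:00:02:10

70 ÷ 30 = 2 full seconds, remainder 10 frames.
2 s = 0 h 0 min 2 s.
Timecode: 00:00:02:10.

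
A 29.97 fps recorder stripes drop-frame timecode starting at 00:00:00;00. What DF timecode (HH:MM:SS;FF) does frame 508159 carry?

04:42:35;17

Ten DF minutes hold 17982 frames, so frame 508159 lies in block 28 (frames 503496–521477) with 4663 frames into that block.
The block's first minute is 1800 frames and the rest 1798 each; 4663 frames reaches minute 2, so 28 × 18 + 2 × 2 = 508 labels have been skipped so far.
Adding those back, label number 508159 + 508 = 508667 at 30 labels/s is 16955 s + 17 f = 4 h 42 min 35 s frame 17, i.e. 04:42:35;17.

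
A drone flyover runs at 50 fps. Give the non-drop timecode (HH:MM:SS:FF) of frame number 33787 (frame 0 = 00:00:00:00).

33787 ÷ 50 = 675 full seconds, remainder 37 frames.
675 s = 0 h 11 min 15 s.
Timecode: 00:11:15:37.

00:11:15:37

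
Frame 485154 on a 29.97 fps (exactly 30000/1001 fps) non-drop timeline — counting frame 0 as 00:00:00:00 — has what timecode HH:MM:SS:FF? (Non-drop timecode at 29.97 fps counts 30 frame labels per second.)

04:29:31:24

485154 ÷ 30 = 16171 full seconds, remainder 24 frames.
16171 s = 4 h 29 min 31 s.
Timecode: 04:29:31:24.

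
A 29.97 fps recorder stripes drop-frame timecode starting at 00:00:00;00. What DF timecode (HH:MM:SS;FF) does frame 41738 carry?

00:23:12;20

Ten DF minutes hold 17982 frames, so frame 41738 lies in block 2 (frames 35964–53945) with 5774 frames into that block.
The block's first minute is 1800 frames and the rest 1798 each; 5774 frames reaches minute 3, so 2 × 18 + 3 × 2 = 42 labels have been skipped so far.
Adding those back, label number 41738 + 42 = 41780 at 30 labels/s is 1392 s + 20 f = 0 h 23 min 12 s frame 20, i.e. 00:23:12;20.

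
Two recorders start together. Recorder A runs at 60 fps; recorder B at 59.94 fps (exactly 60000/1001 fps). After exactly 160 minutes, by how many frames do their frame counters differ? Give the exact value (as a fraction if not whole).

576000/1001 frames

160 min = 9600 s.
A emits 60 × 9600 = 576000 frames; B emits 60000/1001 × 9600 = 576000000/1001.
Difference = 576000/1001 frames (≈ 575.4246); B is behind A.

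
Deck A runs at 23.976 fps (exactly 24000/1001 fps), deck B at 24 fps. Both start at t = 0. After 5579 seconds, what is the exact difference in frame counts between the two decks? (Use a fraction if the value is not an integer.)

A emits 24000/1001 × 5579 = 19128000/143 frames; B emits 24 × 5579 = 133896.
Difference = 19128/143 frames (≈ 133.7622); B is ahead of A.

19128/143 frames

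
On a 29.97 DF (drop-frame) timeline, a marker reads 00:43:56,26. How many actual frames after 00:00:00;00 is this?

Complete 10-minute blocks: 4, each 17982 frames → 71928.
Remaining 3 whole minutes in the current block: 1800 + 2 × 1798 = 5396 frames.
Within the current minute: 56 × 30 + 26 − 2 = 1704 (labels ;00/;01 skipped at this minute). Total = 71928 + 5396 + 1704 = 79028.

79028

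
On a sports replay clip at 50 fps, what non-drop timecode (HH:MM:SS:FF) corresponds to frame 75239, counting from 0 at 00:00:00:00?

00:25:04:39

75239 ÷ 50 = 1504 full seconds, remainder 39 frames.
1504 s = 0 h 25 min 4 s.
Timecode: 00:25:04:39.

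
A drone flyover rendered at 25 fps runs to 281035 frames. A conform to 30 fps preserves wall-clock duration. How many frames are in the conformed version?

Frames at target rate = 281035 × (30) / (25) = 337242.

337242 frames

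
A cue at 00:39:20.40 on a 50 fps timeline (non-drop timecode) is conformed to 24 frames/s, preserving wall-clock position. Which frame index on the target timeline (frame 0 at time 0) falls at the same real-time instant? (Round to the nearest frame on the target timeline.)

frame 56659

Source frame index: (0×3600 + 39×60 + 20) × 50 + 40 = 118040.
Real time: 118040 / (50) = 11804/5 s.
Target frame: (11804/5) × (24) = 283296/5 ≈ 56659.200 → 56659.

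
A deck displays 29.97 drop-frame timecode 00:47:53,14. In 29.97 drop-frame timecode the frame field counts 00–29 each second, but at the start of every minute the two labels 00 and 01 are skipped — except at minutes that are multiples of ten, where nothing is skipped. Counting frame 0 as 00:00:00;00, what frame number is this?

86118

As if non-drop at 30 labels/s: (0 × 3600 + 47 × 60 + 53) × 30 + 14 = 86204.
Minute boundaries passed: 47; those not divisible by 10: 47 − 4 = 43; dropped labels = 2 × 43 = 86.
Actual frame index = 86204 − 86 = 86118.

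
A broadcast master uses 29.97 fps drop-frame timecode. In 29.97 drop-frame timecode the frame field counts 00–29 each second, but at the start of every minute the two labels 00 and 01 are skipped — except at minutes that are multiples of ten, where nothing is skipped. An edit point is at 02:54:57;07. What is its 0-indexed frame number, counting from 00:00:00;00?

314603

Complete 10-minute blocks: 17, each 17982 frames → 305694.
Remaining 4 whole minutes in the current block: 1800 + 3 × 1798 = 7194 frames.
Within the current minute: 57 × 30 + 7 − 2 = 1715 (labels ;00/;01 skipped at this minute). Total = 305694 + 7194 + 1715 = 314603.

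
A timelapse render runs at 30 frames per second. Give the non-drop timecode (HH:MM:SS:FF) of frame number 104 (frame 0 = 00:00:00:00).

104 ÷ 30 = 3 full seconds, remainder 14 frames.
3 s = 0 h 0 min 3 s.
Timecode: 00:00:03:14.

00:00:03:14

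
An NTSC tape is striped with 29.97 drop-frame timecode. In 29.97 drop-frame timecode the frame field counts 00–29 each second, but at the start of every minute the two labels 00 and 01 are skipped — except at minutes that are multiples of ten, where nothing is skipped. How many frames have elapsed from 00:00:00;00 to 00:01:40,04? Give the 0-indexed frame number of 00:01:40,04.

3002

Complete 10-minute blocks: 0, each 17982 frames → 0.
Remaining 1 whole minute in the current block: 1800 + 0 × 1798 = 1800 frames.
Within the current minute: 40 × 30 + 4 − 2 = 1202 (labels ;00/;01 skipped at this minute). Total = 0 + 1800 + 1202 = 3002.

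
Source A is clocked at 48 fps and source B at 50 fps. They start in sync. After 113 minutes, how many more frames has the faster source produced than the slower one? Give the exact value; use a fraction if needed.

13560 frames

113 min = 6780 s.
A emits 48 × 6780 = 325440 frames; B emits 50 × 6780 = 339000.
Difference = 13560 frames; B is ahead of A.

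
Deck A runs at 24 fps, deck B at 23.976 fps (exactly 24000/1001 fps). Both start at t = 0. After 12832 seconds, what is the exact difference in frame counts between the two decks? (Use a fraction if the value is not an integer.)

307968/1001 frames

A emits 24 × 12832 = 307968 frames; B emits 24000/1001 × 12832 = 307968000/1001.
Difference = 307968/1001 frames (≈ 307.6603); B is behind A.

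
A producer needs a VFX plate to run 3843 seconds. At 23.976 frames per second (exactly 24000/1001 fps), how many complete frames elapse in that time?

92139 frames

Frames = 3843 × 24000/1001 = 13176000/143 ≈ 92139.8601.
Complete frames: 92139.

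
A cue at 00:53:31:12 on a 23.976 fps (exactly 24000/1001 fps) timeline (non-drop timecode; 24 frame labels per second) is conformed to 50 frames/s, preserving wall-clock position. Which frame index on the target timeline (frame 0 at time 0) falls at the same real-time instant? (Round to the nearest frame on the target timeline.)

frame 160736

Source frame index: (0×3600 + 53×60 + 31) × 24 + 12 = 77076.
Real time: 77076 / (24000/1001) = 6429423/2000 s.
Target frame: (6429423/2000) × (50) = 6429423/40 ≈ 160735.575 → 160736.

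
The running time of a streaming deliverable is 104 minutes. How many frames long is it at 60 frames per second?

104 min = 6240 s.
Frames = 6240 × 60 = 374400.

374400 frames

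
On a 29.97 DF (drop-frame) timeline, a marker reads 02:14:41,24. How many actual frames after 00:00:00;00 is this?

As if non-drop at 30 labels/s: (2 × 3600 + 14 × 60 + 41) × 30 + 24 = 242454.
Minute boundaries passed: 134; those not divisible by 10: 134 − 13 = 121; dropped labels = 2 × 121 = 242.
Actual frame index = 242454 − 242 = 242212.

242212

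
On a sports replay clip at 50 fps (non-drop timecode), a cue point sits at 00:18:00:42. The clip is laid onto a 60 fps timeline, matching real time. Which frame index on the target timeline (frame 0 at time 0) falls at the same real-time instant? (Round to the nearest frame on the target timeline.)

frame 64850

Source frame index: (0×3600 + 18×60 + 0) × 50 + 42 = 54042.
Real time: 54042 / (50) = 27021/25 s.
Target frame: (27021/25) × (60) = 324252/5 ≈ 64850.400 → 64850.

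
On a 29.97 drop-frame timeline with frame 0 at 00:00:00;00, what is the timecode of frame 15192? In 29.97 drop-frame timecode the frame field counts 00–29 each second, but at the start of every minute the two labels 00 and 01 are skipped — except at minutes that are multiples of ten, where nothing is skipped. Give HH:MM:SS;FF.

Each 10-minute DF block holds 10 × 60 × 30 − 9 × 2 = 17982 frames. 15192 ÷ 17982 → 0 full blocks, remainder 15192.
Within the partial block the first minute is 1800 frames and each further minute 1798, so 8 further minute boundaries passed. Total skipped labels = 18 × 0 + 2 × 8 = 16.
Non-drop label index = 15192 + 16 = 15208; at 30 labels/s that is 00:08:26:28, i.e. DF 00:08:26;28.

00:08:26;28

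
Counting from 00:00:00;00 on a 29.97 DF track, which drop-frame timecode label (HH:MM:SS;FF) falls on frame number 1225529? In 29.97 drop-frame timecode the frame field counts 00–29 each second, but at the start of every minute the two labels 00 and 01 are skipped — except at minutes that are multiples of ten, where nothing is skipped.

Each 10-minute DF block holds 10 × 60 × 30 − 9 × 2 = 17982 frames. 1225529 ÷ 17982 → 68 full blocks, remainder 2753.
Within the partial block the first minute is 1800 frames and each further minute 1798, so 1 further minute boundary passed. Total skipped labels = 18 × 68 + 2 × 1 = 1226.
Non-drop label index = 1225529 + 1226 = 1226755; at 30 labels/s that is 11:21:31:25, i.e. DF 11:21:31;25.

11:21:31;25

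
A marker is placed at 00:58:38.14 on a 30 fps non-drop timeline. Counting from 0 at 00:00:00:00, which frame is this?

105554

Total seconds to the label: (0 × 3600 + 58 × 60 + 38) = 3518.
Frame index = 3518 × 30 + 14 = 105554.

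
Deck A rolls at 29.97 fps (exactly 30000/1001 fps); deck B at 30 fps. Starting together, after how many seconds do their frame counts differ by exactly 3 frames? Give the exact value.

100.1 seconds

The gap grows by |30 − 30000/1001| = 30/1001 frames per second.
Time for a 3-frame gap: 3 ÷ (30/1001) = 100.1 s.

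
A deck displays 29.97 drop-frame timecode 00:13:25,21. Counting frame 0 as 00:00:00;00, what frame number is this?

As if non-drop at 30 labels/s: (0 × 3600 + 13 × 60 + 25) × 30 + 21 = 24171.
Minute boundaries passed: 13; those not divisible by 10: 13 − 1 = 12; dropped labels = 2 × 12 = 24.
Actual frame index = 24171 − 24 = 24147.

24147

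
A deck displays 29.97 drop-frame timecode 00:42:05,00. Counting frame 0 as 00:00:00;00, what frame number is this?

Complete 10-minute blocks: 4, each 17982 frames → 71928.
Remaining 2 whole minutes in the current block: 1800 + 1 × 1798 = 3598 frames.
Within the current minute: 5 × 30 + 0 − 2 = 148 (labels ;00/;01 skipped at this minute). Total = 71928 + 3598 + 148 = 75674.

75674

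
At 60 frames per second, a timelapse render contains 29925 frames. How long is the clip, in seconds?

Running time = 29925 / (60) = 498.75 s.

498.75 seconds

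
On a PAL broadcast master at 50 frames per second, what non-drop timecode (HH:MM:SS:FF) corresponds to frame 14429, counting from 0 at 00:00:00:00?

14429 ÷ 50 = 288 full seconds, remainder 29 frames.
288 s = 0 h 4 min 48 s.
Timecode: 00:04:48:29.

00:04:48:29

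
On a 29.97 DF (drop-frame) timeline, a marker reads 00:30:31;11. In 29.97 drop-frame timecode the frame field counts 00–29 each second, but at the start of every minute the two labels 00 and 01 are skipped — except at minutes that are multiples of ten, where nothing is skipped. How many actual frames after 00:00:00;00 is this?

As if non-drop at 30 labels/s: (0 × 3600 + 30 × 60 + 31) × 30 + 11 = 54941.
Minute boundaries passed: 30; those not divisible by 10: 30 − 3 = 27; dropped labels = 2 × 27 = 54.
Actual frame index = 54941 − 54 = 54887.

54887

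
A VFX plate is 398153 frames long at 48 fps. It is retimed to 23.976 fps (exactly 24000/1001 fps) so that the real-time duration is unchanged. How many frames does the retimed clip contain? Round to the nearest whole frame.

Frames at target rate = 398153 × (24000/1001) / (48) = 28439500/143 ≈ 198877.622.
Nearest whole frame: 198878.

198878 frames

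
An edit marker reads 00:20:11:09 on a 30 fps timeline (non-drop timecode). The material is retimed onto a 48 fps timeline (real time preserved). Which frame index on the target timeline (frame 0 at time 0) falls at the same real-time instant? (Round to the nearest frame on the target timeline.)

Source frame index: (0×3600 + 20×60 + 11) × 30 + 9 = 36339.
Real time: 36339 / (30) = 12113/10 s.
Target frame: (12113/10) × (48) = 290712/5 ≈ 58142.400 → 58142.

frame 58142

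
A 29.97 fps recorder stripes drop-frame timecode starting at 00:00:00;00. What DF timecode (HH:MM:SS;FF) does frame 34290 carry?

Ten DF minutes hold 17982 frames, so frame 34290 lies in block 1 (frames 17982–35963) with 16308 frames into that block.
The block's first minute is 1800 frames and the rest 1798 each; 16308 frames reaches minute 9, so 1 × 18 + 9 × 2 = 36 labels have been skipped so far.
Adding those back, label number 34290 + 36 = 34326 at 30 labels/s is 1144 s + 6 f = 0 h 19 min 4 s frame 6, i.e. 00:19:04;06.

00:19:04;06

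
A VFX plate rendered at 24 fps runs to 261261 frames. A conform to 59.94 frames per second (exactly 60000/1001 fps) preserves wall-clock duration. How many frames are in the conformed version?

652500 frames

Target frames = source frames × (target rate / source rate) = 261261 × (60000/1001)/(24) = 261261 × 2500/1001 = 652500.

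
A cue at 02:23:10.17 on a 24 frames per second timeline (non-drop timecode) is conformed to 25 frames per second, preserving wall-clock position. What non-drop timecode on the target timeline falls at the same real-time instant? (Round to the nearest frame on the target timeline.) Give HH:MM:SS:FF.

02:23:10:18

Source frame index: (2×3600 + 23×60 + 10) × 24 + 17 = 206177.
Real time: 206177 / (24) = 206177/24 s.
Target frame: (206177/24) × (25) = 5154425/24 ≈ 214767.708 → 214768.
At 25 labels/s: frame 214768 → 02:23:10:18.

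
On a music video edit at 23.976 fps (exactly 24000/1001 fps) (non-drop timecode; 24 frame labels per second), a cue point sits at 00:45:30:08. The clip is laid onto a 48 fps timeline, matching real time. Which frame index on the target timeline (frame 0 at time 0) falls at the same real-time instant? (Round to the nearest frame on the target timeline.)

Source frame index: (0×3600 + 45×60 + 30) × 24 + 8 = 65528.
Real time: 65528 / (24000/1001) = 8199191/3000 s.
Target frame: (8199191/3000) × (48) = 16398382/125 ≈ 131187.056 → 131187.

frame 131187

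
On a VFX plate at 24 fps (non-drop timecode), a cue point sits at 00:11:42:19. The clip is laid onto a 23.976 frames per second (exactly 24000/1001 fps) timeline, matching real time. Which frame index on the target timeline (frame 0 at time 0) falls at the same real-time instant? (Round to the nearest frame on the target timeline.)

frame 16850

Source frame index: (0×3600 + 11×60 + 42) × 24 + 19 = 16867.
Real time: 16867 / (24) = 16867/24 s.
Target frame: (16867/24) × (24000/1001) = 16867000/1001 ≈ 16850.150 → 16850.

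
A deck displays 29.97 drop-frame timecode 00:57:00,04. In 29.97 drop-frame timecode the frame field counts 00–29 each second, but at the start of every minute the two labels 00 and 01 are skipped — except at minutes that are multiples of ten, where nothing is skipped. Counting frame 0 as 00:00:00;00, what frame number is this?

102500

As if non-drop at 30 labels/s: (0 × 3600 + 57 × 60 + 0) × 30 + 4 = 102604.
Minute boundaries passed: 57; those not divisible by 10: 57 − 5 = 52; dropped labels = 2 × 52 = 104.
Actual frame index = 102604 − 104 = 102500.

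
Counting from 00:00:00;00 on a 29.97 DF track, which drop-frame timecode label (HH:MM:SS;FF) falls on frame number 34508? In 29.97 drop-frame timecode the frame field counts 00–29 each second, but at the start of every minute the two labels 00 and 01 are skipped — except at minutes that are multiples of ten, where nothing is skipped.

00:19:11;14

Ten DF minutes hold 17982 frames, so frame 34508 lies in block 1 (frames 17982–35963) with 16526 frames into that block.
The block's first minute is 1800 frames and the rest 1798 each; 16526 frames reaches minute 9, so 1 × 18 + 9 × 2 = 36 labels have been skipped so far.
Adding those back, label number 34508 + 36 = 34544 at 30 labels/s is 1151 s + 14 f = 0 h 19 min 11 s frame 14, i.e. 00:19:11;14.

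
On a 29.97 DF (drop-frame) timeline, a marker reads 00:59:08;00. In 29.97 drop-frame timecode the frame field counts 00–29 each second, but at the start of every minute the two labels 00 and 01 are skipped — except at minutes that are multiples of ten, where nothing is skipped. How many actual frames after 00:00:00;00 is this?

106332

As if non-drop at 30 labels/s: (0 × 3600 + 59 × 60 + 8) × 30 + 0 = 106440.
Minute boundaries passed: 59; those not divisible by 10: 59 − 5 = 54; dropped labels = 2 × 54 = 108.
Actual frame index = 106440 − 108 = 106332.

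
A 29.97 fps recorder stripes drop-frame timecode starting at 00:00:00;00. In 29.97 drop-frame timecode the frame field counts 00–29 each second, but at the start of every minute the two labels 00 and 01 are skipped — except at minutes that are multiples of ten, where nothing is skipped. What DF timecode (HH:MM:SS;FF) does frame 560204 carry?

05:11:32;04

Ten DF minutes hold 17982 frames, so frame 560204 lies in block 31 (frames 557442–575423) with 2762 frames into that block.
The block's first minute is 1800 frames and the rest 1798 each; 2762 frames reaches minute 1, so 31 × 18 + 1 × 2 = 560 labels have been skipped so far.
Adding those back, label number 560204 + 560 = 560764 at 30 labels/s is 18692 s + 4 f = 5 h 11 min 32 s frame 4, i.e. 05:11:32;04.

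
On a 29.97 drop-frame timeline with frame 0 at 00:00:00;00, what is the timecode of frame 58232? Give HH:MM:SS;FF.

00:32:23;00

Ten DF minutes hold 17982 frames, so frame 58232 lies in block 3 (frames 53946–71927) with 4286 frames into that block.
The block's first minute is 1800 frames and the rest 1798 each; 4286 frames reaches minute 2, so 3 × 18 + 2 × 2 = 58 labels have been skipped so far.
Adding those back, label number 58232 + 58 = 58290 at 30 labels/s is 1943 s + 0 f = 0 h 32 min 23 s frame 0, i.e. 00:32:23;00.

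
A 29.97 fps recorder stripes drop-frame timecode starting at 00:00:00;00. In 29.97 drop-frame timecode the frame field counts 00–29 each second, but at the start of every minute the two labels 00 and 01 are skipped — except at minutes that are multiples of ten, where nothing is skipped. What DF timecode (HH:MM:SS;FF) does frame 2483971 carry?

23:01:21;27

Ten DF minutes hold 17982 frames, so frame 2483971 lies in block 138 (frames 2481516–2499497) with 2455 frames into that block.
The block's first minute is 1800 frames and the rest 1798 each; 2455 frames reaches minute 1, so 138 × 18 + 1 × 2 = 2486 labels have been skipped so far.
Adding those back, label number 2483971 + 2486 = 2486457 at 30 labels/s is 82881 s + 27 f = 23 h 1 min 21 s frame 27, i.e. 23:01:21;27.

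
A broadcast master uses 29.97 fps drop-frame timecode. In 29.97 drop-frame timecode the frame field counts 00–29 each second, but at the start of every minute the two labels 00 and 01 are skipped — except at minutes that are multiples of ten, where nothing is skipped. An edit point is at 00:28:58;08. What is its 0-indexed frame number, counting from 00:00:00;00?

52096

As if non-drop at 30 labels/s: (0 × 3600 + 28 × 60 + 58) × 30 + 8 = 52148.
Minute boundaries passed: 28; those not divisible by 10: 28 − 2 = 26; dropped labels = 2 × 26 = 52.
Actual frame index = 52148 − 52 = 52096.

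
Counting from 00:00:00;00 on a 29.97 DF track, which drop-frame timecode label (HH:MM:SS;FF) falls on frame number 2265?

00:01:15;17

Each 10-minute DF block holds 10 × 60 × 30 − 9 × 2 = 17982 frames. 2265 ÷ 17982 → 0 full blocks, remainder 2265.
Within the partial block the first minute is 1800 frames and each further minute 1798, so 1 further minute boundary passed. Total skipped labels = 18 × 0 + 2 × 1 = 2.
Non-drop label index = 2265 + 2 = 2267; at 30 labels/s that is 00:01:15:17, i.e. DF 00:01:15;17.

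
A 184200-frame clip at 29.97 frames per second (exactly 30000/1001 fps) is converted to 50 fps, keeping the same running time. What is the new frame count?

307307 frames

Target frames = source frames × (target rate / source rate) = 184200 × (50)/(30000/1001) = 184200 × 1001/600 = 307307.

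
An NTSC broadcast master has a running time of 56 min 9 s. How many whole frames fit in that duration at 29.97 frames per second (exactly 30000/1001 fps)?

100969 frames

56 min 9 s = 3369 s.
Frames = 3369 × 30000/1001 = 101070000/1001 ≈ 100969.0310.
Complete frames: 100969.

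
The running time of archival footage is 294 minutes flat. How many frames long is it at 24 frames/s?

294 min = 17640 s.
Frames = 17640 × 24 = 423360.

423360 frames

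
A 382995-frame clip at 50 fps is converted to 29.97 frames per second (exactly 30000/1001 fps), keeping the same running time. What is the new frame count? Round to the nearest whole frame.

Frames at target rate = 382995 × (30000/1001) / (50) = 229797000/1001 ≈ 229567.433.
Nearest whole frame: 229567.

229567 frames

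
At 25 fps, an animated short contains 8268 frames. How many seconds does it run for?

Running time = 8268 / (25) = 330.72 s.

330.72 seconds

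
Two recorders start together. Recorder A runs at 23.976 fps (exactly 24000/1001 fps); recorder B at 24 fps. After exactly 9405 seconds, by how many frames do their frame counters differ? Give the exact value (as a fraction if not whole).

A emits 24000/1001 × 9405 = 20520000/91 frames; B emits 24 × 9405 = 225720.
Difference = 20520/91 frames (≈ 225.4945); B is ahead of A.

20520/91 frames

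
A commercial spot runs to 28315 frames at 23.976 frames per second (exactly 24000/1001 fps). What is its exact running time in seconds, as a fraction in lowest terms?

5668663/4800 seconds

Running time = 28315 ÷ (24000/1001) = 28315 × 1001/24000 = 5668663/4800 s.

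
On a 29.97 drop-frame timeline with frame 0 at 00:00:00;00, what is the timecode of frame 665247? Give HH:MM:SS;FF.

Each 10-minute DF block holds 10 × 60 × 30 − 9 × 2 = 17982 frames. 665247 ÷ 17982 → 36 full blocks, remainder 17895.
Within the partial block the first minute is 1800 frames and each further minute 1798, so 9 further minute boundaries passed. Total skipped labels = 18 × 36 + 2 × 9 = 666.
Non-drop label index = 665247 + 666 = 665913; at 30 labels/s that is 06:09:57:03, i.e. DF 06:09:57;03.

06:09:57;03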